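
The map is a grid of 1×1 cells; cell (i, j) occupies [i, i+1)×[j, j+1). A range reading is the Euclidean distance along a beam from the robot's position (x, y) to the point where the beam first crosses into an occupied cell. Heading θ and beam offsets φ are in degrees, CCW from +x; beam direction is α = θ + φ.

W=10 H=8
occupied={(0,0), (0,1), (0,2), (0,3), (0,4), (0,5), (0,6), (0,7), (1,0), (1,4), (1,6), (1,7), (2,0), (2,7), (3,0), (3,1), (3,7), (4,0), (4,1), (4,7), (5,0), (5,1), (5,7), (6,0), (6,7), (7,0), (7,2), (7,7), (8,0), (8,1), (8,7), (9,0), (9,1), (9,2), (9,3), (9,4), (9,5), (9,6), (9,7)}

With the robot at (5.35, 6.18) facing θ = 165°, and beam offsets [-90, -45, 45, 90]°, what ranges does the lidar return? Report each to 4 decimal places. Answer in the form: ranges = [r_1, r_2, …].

beam 1: φ=-90°, α=75°
  dir = (cos 75°, sin 75°) = (0.2588, 0.9659); from cell (5,6)
  next x-line at t=2.5114, next y-line at t=0.8489; Δt_x=3.8637, Δt_y=1.0353
    y: enter (5,7) at t=0.8489 ← occupied
  → r_1 = 0.8489
beam 2: φ=-45°, α=120°
  dir = (cos 120°, sin 120°) = (-0.5000, 0.8660); from cell (5,6)
  next x-line at t=0.7000, next y-line at t=0.9469; Δt_x=2.0000, Δt_y=1.1547
    x: enter (4,6) at t=0.7000
    y: enter (4,7) at t=0.9469 ← occupied
  → r_2 = 0.9469
beam 3: φ=45°, α=210°
  dir = (cos 210°, sin 210°) = (-0.8660, -0.5000); from cell (5,6)
  next x-line at t=0.4041, next y-line at t=0.3600; Δt_x=1.1547, Δt_y=2.0000
    y: enter (5,5) at t=0.3600
    x: enter (4,5) at t=0.4041
    x: enter (3,5) at t=1.5588
    y: enter (3,4) at t=2.3600
    x: enter (2,4) at t=2.7135
    x: enter (1,4) at t=3.8682 ← occupied
  → r_3 = 3.8682
beam 4: φ=90°, α=255°
  dir = (cos 255°, sin 255°) = (-0.2588, -0.9659); from cell (5,6)
  next x-line at t=1.3523, next y-line at t=0.1863; Δt_x=3.8637, Δt_y=1.0353
    y: enter (5,5) at t=0.1863
    y: enter (5,4) at t=1.2216
    x: enter (4,4) at t=1.3523
    y: enter (4,3) at t=2.2569
    y: enter (4,2) at t=3.2922
    y: enter (4,1) at t=4.3275 ← occupied
  → r_4 = 4.3275

ranges = [0.8489, 0.9469, 3.8682, 4.3275]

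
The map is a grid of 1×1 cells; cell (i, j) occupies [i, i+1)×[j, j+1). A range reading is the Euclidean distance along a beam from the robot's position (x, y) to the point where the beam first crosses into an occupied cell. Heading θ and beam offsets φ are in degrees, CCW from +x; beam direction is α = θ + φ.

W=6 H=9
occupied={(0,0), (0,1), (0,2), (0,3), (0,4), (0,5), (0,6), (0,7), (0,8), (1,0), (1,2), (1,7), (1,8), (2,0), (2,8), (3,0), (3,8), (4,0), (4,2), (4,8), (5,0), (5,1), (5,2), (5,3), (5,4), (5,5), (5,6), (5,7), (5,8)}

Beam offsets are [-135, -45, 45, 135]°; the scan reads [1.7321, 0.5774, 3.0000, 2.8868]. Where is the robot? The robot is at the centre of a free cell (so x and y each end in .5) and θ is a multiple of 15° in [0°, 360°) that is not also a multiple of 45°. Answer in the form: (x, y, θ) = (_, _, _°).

(x, y, θ) = (3.5, 2.5, 15°)

Enumerate (i+0.5, j+0.5, θ) over the 25 free cells and 16 admissible headings. For each, cast all 4 beams and compare to the given ranges.
  (4.5, 7.5, 120°): beam 1 = 0.5176 ≠ 1.7321 ✗
  (4.5, 1.5, 285°): beam 1 = 2.8868 ≠ 1.7321 ✗
  (2.5, 7.5, 210°): beam 1 = 0.5176 ≠ 1.7321 ✗
  (2.5, 2.5, 255°): beam 1 = 3.0000 ≠ 1.7321 ✗
  …
  (3.5, 2.5, 15°): r_1=1.7321, r_2=0.5774, r_3=3.0000, r_4=2.8868 — all match ✓
No second candidate reproduces the full scan.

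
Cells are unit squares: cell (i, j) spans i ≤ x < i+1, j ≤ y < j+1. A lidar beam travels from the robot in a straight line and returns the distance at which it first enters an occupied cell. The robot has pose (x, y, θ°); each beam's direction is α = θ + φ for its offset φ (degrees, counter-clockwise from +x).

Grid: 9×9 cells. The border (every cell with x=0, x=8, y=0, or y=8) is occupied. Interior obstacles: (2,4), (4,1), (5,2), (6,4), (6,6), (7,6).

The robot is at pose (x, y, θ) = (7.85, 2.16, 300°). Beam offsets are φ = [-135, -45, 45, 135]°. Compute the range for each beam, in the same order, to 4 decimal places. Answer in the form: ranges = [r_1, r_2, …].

beam 1: φ=-135°, α=165°
  cosα=-0.9659 sinα=0.2588 | (7,2) | tMaxX 0.8800 tMaxY 3.2455 | tΔX 1.0353 tΔY 3.8637
    t=0.8800 [x] (6,2)
    t=1.9153 [x] (5,2) — stop
  → r_1 = 1.9153
beam 2: φ=-45°, α=255°
  cosα=-0.2588 sinα=-0.9659 | (7,2) | tMaxX 3.2841 tMaxY 0.1656 | tΔX 3.8637 tΔY 1.0353
    t=0.1656 [y] (7,1)
    t=1.2009 [y] (7,0) — stop
  → r_2 = 1.2009
beam 3: φ=45°, α=345°
  cosα=0.9659 sinα=-0.2588 | (7,2) | tMaxX 0.1553 tMaxY 0.6182 | tΔX 1.0353 tΔY 3.8637
    t=0.1553 [x] (8,2) — stop
  → r_3 = 0.1553
beam 4: φ=135°, α=75°
  cosα=0.2588 sinα=0.9659 | (7,2) | tMaxX 0.5796 tMaxY 0.8696 | tΔX 3.8637 tΔY 1.0353
    t=0.5796 [x] (8,2) — stop
  → r_4 = 0.5796

ranges = [1.9153, 1.2009, 0.1553, 0.5796]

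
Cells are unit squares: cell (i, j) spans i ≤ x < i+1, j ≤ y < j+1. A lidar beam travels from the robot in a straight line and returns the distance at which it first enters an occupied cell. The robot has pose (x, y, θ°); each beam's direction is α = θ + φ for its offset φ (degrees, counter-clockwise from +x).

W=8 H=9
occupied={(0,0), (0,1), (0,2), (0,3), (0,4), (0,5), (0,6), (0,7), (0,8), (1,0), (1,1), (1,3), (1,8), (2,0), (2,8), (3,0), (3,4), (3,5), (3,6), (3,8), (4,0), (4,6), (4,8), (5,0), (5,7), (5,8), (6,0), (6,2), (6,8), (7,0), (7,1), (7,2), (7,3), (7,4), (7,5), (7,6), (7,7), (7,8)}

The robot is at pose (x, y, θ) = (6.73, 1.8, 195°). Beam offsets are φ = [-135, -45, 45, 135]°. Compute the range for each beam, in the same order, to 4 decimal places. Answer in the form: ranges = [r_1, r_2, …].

ranges = [0.2309, 0.4000, 0.9238, 0.3118]

beam 1: φ=-135°, α=60°
  direction (0.5000, 0.8660); cell (6,1); t to first gridline: x 0.5400, y 0.2309 (then +2.0000 / +1.1547)
    (6,2) via y @ 0.2309  # hit
  → r_1 = 0.2309
beam 2: φ=-45°, α=150°
  direction (-0.8660, 0.5000); cell (6,1); t to first gridline: x 0.8429, y 0.4000 (then +1.1547 / +2.0000)
    (6,2) via y @ 0.4000  # hit
  → r_2 = 0.4000
beam 3: φ=45°, α=240°
  direction (-0.5000, -0.8660); cell (6,1); t to first gridline: x 1.4600, y 0.9238 (then +2.0000 / +1.1547)
    (6,0) via y @ 0.9238  # hit
  → r_3 = 0.9238
beam 4: φ=135°, α=330°
  direction (0.8660, -0.5000); cell (6,1); t to first gridline: x 0.3118, y 1.6000 (then +1.1547 / +2.0000)
    (7,1) via x @ 0.3118  # hit
  → r_4 = 0.3118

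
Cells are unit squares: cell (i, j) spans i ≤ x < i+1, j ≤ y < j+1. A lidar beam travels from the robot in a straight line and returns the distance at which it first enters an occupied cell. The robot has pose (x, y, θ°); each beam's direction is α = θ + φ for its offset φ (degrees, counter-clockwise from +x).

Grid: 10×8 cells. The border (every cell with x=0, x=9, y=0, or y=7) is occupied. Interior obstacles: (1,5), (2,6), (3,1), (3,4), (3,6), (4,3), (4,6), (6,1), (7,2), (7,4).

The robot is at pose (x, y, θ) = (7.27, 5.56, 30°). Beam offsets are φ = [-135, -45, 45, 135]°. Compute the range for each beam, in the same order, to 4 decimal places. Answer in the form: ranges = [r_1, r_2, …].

beam 1: φ=-135°, α=255°
  d=(-0.2588,-0.9659)  start (7,5)  tX=1.0432 tY=0.5798  stride 1/|dx|=3.8637 1/|dy|=1.0353
    cross y-line → (7,4), t=0.5798 (wall)
  → r_1 = 0.5798
beam 2: φ=-45°, α=345°
  d=(0.9659,-0.2588)  start (7,5)  tX=0.7558 tY=2.1637  stride 1/|dx|=1.0353 1/|dy|=3.8637
    cross x-line → (8,5), t=0.7558
    cross x-line → (9,5), t=1.7910 (wall)
  → r_2 = 1.7910
beam 3: φ=45°, α=75°
  d=(0.2588,0.9659)  start (7,5)  tX=2.8205 tY=0.4555  stride 1/|dx|=3.8637 1/|dy|=1.0353
    cross y-line → (7,6), t=0.4555
    cross y-line → (7,7), t=1.4908 (wall)
  → r_3 = 1.4908
beam 4: φ=135°, α=165°
  d=(-0.9659,0.2588)  start (7,5)  tX=0.2795 tY=1.7000  stride 1/|dx|=1.0353 1/|dy|=3.8637
    cross x-line → (6,5), t=0.2795
    cross x-line → (5,5), t=1.3148
    cross y-line → (5,6), t=1.7000
    cross x-line → (4,6), t=2.3501 (wall)
  → r_4 = 2.3501

ranges = [0.5798, 1.7910, 1.4908, 2.3501]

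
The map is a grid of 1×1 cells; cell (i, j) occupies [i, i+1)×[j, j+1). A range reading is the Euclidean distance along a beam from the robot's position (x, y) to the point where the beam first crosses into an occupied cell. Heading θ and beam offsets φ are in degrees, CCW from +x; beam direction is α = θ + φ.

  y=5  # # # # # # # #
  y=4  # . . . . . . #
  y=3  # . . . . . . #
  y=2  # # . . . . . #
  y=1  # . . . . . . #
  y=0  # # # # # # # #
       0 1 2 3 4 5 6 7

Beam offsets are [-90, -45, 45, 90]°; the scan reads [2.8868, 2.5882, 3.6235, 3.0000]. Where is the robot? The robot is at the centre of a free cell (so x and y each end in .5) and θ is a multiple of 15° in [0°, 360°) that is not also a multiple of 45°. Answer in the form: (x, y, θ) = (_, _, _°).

(x, y, θ) = (4.5, 2.5, 120°)

Enumerate (i+0.5, j+0.5, θ) over the 23 free cells and 16 admissible headings. For each, cast all 4 beams and compare to the given ranges.
  (2.5, 4.5, 345°): beam 1 = 1.9319 ≠ 2.8868 ✗
  (1.5, 3.5, 60°): beam 1 = 5.0000 ≠ 2.8868 ✗
  (2.5, 3.5, 150°): beam 1 = 1.7321 ≠ 2.8868 ✗
  (6.5, 2.5, 75°): beam 1 = 0.5176 ≠ 2.8868 ✗
  …
  (4.5, 2.5, 120°): r_1=2.8868, r_2=2.5882, r_3=3.6235, r_4=3.0000 — all match ✓
Only this pose fits every beam.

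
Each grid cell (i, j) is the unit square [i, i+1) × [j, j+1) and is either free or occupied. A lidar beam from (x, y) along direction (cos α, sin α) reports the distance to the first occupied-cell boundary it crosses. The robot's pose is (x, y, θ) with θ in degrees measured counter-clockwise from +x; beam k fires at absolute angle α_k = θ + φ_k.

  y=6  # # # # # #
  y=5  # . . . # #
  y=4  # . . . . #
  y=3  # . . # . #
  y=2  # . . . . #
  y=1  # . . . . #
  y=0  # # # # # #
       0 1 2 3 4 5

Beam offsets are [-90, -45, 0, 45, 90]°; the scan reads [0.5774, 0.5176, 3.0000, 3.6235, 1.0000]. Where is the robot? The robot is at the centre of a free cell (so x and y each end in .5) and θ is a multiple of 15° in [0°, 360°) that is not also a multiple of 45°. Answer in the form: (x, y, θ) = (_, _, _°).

(x, y, θ) = (4.5, 4.5, 150°)

Candidates: 18 free-cell centres × 16 headings = 288 poses. Raycast each; keep the one whose scan matches to 4 dp.
  (3.5, 4.5, 210°): beam 1 = 1.7321 ≠ 0.5774 ✗
  (3.5, 4.5, 120°): beam 1 = 1.0000 ≠ 0.5774 ✗
  (1.5, 4.5, 300°): beam 2 = 1.9319 ≠ 0.5176 ✗
  (3.5, 2.5, 30°): beam 1 = 1.7321 ≠ 0.5774 ✗
  …
  (4.5, 4.5, 150°): r_1=0.5774, r_2=0.5176, r_3=3.0000, r_4=3.6235, r_5=1.0000 — all match ✓
Only this pose fits every beam.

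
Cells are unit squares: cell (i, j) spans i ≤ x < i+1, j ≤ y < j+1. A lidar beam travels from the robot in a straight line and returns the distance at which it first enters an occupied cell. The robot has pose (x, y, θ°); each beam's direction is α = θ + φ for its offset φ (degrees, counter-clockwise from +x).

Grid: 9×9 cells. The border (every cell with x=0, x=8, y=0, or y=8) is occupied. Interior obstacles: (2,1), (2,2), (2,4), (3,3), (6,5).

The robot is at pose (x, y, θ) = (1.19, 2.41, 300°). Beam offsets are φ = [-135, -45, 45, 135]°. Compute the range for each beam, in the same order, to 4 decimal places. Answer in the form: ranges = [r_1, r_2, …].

beam 1: φ=-135°, α=165°
  d=(-0.9659,0.2588)  start (1,2)  tX=0.1967 tY=2.2796  stride 1/|dx|=1.0353 1/|dy|=3.8637
    cross x-line → (0,2), t=0.1967 (wall)
  → r_1 = 0.1967
beam 2: φ=-45°, α=255°
  d=(-0.2588,-0.9659)  start (1,2)  tX=0.7341 tY=0.4245  stride 1/|dx|=3.8637 1/|dy|=1.0353
    cross y-line → (1,1), t=0.4245
    cross x-line → (0,1), t=0.7341 (wall)
  → r_2 = 0.7341
beam 3: φ=45°, α=345°
  d=(0.9659,-0.2588)  start (1,2)  tX=0.8386 tY=1.5841  stride 1/|dx|=1.0353 1/|dy|=3.8637
    cross x-line → (2,2), t=0.8386 (wall)
  → r_3 = 0.8386
beam 4: φ=135°, α=75°
  d=(0.2588,0.9659)  start (1,2)  tX=3.1296 tY=0.6108  stride 1/|dx|=3.8637 1/|dy|=1.0353
    cross y-line → (1,3), t=0.6108
    cross y-line → (1,4), t=1.6461
    cross y-line → (1,5), t=2.6814
    cross x-line → (2,5), t=3.1296
    cross y-line → (2,6), t=3.7166
    cross y-line → (2,7), t=4.7519
    cross y-line → (2,8), t=5.7872 (wall)
  → r_4 = 5.7872

ranges = [0.1967, 0.7341, 0.8386, 5.7872]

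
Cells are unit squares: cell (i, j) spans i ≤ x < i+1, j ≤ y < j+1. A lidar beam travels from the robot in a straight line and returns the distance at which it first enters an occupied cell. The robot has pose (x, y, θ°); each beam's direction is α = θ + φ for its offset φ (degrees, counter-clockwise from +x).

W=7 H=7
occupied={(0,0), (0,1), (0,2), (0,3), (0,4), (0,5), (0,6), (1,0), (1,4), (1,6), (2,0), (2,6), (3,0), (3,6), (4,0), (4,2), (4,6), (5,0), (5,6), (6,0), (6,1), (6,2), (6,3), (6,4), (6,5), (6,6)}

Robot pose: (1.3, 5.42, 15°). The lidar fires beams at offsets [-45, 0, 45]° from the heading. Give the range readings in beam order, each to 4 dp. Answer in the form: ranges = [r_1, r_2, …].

ranges = [5.4271, 2.2409, 0.6697]

beam 1: φ=-45°, α=330°
  direction (0.8660, -0.5000); cell (1,5); t to first gridline: x 0.8083, y 0.8400 (then +1.1547 / +2.0000)
    (2,5) via x @ 0.8083
    (2,4) via y @ 0.8400
    (3,4) via x @ 1.9630
    (3,3) via y @ 2.8400
    (4,3) via x @ 3.1177
    (5,3) via x @ 4.2724
    (5,2) via y @ 4.8400
    (6,2) via x @ 5.4271  # hit
  → r_1 = 5.4271
beam 2: φ=0°, α=15°
  direction (0.9659, 0.2588); cell (1,5); t to first gridline: x 0.7247, y 2.2409 (then +1.0353 / +3.8637)
    (2,5) via x @ 0.7247
    (3,5) via x @ 1.7600
    (3,6) via y @ 2.2409  # hit
  → r_2 = 2.2409
beam 3: φ=45°, α=60°
  direction (0.5000, 0.8660); cell (1,5); t to first gridline: x 1.4000, y 0.6697 (then +2.0000 / +1.1547)
    (1,6) via y @ 0.6697  # hit
  → r_3 = 0.6697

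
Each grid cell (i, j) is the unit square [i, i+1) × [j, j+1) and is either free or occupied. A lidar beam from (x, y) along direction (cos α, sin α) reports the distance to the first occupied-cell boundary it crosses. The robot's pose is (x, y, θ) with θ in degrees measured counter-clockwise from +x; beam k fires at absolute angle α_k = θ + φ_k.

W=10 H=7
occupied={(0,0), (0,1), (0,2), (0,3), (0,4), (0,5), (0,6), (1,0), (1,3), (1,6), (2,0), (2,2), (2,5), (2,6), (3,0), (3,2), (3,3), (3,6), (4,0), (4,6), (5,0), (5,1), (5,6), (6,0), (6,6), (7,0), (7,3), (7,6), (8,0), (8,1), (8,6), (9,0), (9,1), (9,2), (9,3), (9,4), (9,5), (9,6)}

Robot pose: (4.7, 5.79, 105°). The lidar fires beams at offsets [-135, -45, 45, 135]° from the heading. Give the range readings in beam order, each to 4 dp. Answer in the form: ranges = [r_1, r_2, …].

beam 1: φ=-135°, α=330°
  d=(0.8660,-0.5000)  start (4,5)  tX=0.3464 tY=1.5800  stride 1/|dx|=1.1547 1/|dy|=2.0000
    cross x-line → (5,5), t=0.3464
    cross x-line → (6,5), t=1.5011
    cross y-line → (6,4), t=1.5800
    cross x-line → (7,4), t=2.6558
    cross y-line → (7,3), t=3.5800 (wall)
  → r_1 = 3.5800
beam 2: φ=-45°, α=60°
  d=(0.5000,0.8660)  start (4,5)  tX=0.6000 tY=0.2425  stride 1/|dx|=2.0000 1/|dy|=1.1547
    cross y-line → (4,6), t=0.2425 (wall)
  → r_2 = 0.2425
beam 3: φ=45°, α=150°
  d=(-0.8660,0.5000)  start (4,5)  tX=0.8083 tY=0.4200  stride 1/|dx|=1.1547 1/|dy|=2.0000
    cross y-line → (4,6), t=0.4200 (wall)
  → r_3 = 0.4200
beam 4: φ=135°, α=240°
  d=(-0.5000,-0.8660)  start (4,5)  tX=1.4000 tY=0.9122  stride 1/|dx|=2.0000 1/|dy|=1.1547
    cross y-line → (4,4), t=0.9122
    cross x-line → (3,4), t=1.4000
    cross y-line → (3,3), t=2.0669 (wall)
  → r_4 = 2.0669

ranges = [3.5800, 0.2425, 0.4200, 2.0669]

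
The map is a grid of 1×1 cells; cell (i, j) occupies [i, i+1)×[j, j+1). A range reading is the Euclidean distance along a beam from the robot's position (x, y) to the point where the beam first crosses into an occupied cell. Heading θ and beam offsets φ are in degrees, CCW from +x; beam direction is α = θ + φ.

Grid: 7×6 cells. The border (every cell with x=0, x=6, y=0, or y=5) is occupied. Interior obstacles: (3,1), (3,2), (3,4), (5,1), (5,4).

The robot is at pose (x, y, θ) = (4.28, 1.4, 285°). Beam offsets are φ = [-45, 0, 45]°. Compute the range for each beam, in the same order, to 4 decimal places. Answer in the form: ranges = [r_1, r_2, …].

ranges = [0.4619, 0.4141, 0.8000]

beam 1: φ=-45°, α=240°
  direction (-0.5000, -0.8660); cell (4,1); t to first gridline: x 0.5600, y 0.4619 (then +2.0000 / +1.1547)
    (4,0) via y @ 0.4619  # hit
  → r_1 = 0.4619
beam 2: φ=0°, α=285°
  direction (0.2588, -0.9659); cell (4,1); t to first gridline: x 2.7819, y 0.4141 (then +3.8637 / +1.0353)
    (4,0) via y @ 0.4141  # hit
  → r_2 = 0.4141
beam 3: φ=45°, α=330°
  direction (0.8660, -0.5000); cell (4,1); t to first gridline: x 0.8314, y 0.8000 (then +1.1547 / +2.0000)
    (4,0) via y @ 0.8000  # hit
  → r_3 = 0.8000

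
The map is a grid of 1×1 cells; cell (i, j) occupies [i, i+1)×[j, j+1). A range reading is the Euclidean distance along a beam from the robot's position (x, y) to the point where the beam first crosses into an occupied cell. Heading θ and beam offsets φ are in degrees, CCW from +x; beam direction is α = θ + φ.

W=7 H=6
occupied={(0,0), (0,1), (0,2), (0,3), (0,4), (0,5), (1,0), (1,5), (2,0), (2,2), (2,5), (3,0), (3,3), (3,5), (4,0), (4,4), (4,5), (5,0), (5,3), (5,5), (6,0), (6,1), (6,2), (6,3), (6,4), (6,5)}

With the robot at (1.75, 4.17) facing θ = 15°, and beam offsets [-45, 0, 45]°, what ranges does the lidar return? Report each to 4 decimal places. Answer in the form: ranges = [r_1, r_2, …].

ranges = [1.4434, 2.3294, 0.9584]

beam 1: φ=-45°, α=330°
  d=(0.8660,-0.5000)  start (1,4)  tX=0.2887 tY=0.3400  stride 1/|dx|=1.1547 1/|dy|=2.0000
    cross x-line → (2,4), t=0.2887
    cross y-line → (2,3), t=0.3400
    cross x-line → (3,3), t=1.4434 (wall)
  → r_1 = 1.4434
beam 2: φ=0°, α=15°
  d=(0.9659,0.2588)  start (1,4)  tX=0.2588 tY=3.2069  stride 1/|dx|=1.0353 1/|dy|=3.8637
    cross x-line → (2,4), t=0.2588
    cross x-line → (3,4), t=1.2941
    cross x-line → (4,4), t=2.3294 (wall)
  → r_2 = 2.3294
beam 3: φ=45°, α=60°
  d=(0.5000,0.8660)  start (1,4)  tX=0.5000 tY=0.9584  stride 1/|dx|=2.0000 1/|dy|=1.1547
    cross x-line → (2,4), t=0.5000
    cross y-line → (2,5), t=0.9584 (wall)
  → r_3 = 0.9584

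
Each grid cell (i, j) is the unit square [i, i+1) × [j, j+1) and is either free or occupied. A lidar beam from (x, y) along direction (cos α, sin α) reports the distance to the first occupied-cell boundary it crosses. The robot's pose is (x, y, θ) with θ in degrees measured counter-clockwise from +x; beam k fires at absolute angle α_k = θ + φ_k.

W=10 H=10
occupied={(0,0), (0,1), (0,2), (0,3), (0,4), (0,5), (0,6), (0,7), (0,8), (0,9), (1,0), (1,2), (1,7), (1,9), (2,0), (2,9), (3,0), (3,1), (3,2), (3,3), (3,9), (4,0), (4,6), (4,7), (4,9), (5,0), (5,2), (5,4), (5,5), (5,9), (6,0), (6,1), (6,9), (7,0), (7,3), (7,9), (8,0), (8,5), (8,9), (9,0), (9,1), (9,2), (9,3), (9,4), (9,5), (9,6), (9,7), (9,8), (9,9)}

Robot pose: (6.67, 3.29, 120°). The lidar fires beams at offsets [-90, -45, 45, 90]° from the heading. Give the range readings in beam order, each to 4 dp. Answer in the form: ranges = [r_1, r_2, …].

ranges = [0.3811, 5.9114, 5.8700, 0.7736]

beam 1: φ=-90°, α=30°
  dir = (cos 30°, sin 30°) = (0.8660, 0.5000); from cell (6,3)
  next x-line at t=0.3811, next y-line at t=1.4200; Δt_x=1.1547, Δt_y=2.0000
    x: enter (7,3) at t=0.3811 ← occupied
  → r_1 = 0.3811
beam 2: φ=-45°, α=75°
  dir = (cos 75°, sin 75°) = (0.2588, 0.9659); from cell (6,3)
  next x-line at t=1.2750, next y-line at t=0.7350; Δt_x=3.8637, Δt_y=1.0353
    y: enter (6,4) at t=0.7350
    x: enter (7,4) at t=1.2750
    y: enter (7,5) at t=1.7703
    y: enter (7,6) at t=2.8056
    y: enter (7,7) at t=3.8409
    y: enter (7,8) at t=4.8762
    x: enter (8,8) at t=5.1387
    y: enter (8,9) at t=5.9114 ← occupied
  → r_2 = 5.9114
beam 3: φ=45°, α=165°
  dir = (cos 165°, sin 165°) = (-0.9659, 0.2588); from cell (6,3)
  next x-line at t=0.6936, next y-line at t=2.7432; Δt_x=1.0353, Δt_y=3.8637
    x: enter (5,3) at t=0.6936
    x: enter (4,3) at t=1.7289
    y: enter (4,4) at t=2.7432
    x: enter (3,4) at t=2.7642
    x: enter (2,4) at t=3.7995
    x: enter (1,4) at t=4.8347
    x: enter (0,4) at t=5.8700 ← occupied
  → r_3 = 5.8700
beam 4: φ=90°, α=210°
  dir = (cos 210°, sin 210°) = (-0.8660, -0.5000); from cell (6,3)
  next x-line at t=0.7736, next y-line at t=0.5800; Δt_x=1.1547, Δt_y=2.0000
    y: enter (6,2) at t=0.5800
    x: enter (5,2) at t=0.7736 ← occupied
  → r_4 = 0.7736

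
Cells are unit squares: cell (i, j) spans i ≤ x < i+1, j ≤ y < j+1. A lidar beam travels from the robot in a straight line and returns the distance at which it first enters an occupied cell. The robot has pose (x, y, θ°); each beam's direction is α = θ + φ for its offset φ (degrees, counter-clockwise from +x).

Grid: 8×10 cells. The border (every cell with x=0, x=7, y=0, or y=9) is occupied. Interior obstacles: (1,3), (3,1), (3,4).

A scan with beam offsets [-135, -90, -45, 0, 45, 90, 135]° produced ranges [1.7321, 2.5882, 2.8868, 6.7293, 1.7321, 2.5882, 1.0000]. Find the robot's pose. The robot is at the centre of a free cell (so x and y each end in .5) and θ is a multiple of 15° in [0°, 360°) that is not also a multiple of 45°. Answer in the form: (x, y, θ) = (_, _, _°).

(x, y, θ) = (4.5, 2.5, 75°)

Enumerate (i+0.5, j+0.5, θ) over the 45 free cells and 16 admissible headings. For each, cast all 7 beams and compare to the given ranges.
  (1.5, 6.5, 210°): beam 1 = 2.5882 ≠ 1.7321 ✗
  (3.5, 6.5, 60°): beam 1 = 1.5529 ≠ 1.7321 ✗
  (6.5, 7.5, 300°): beam 1 = 5.6940 ≠ 1.7321 ✗
  …
  (4.5, 2.5, 75°): r_1=1.7321, r_2=2.5882, r_3=2.8868, r_4=6.7293, r_5=1.7321, r_6=2.5882, r_7=1.0000 — all match ✓
No second candidate reproduces the full scan.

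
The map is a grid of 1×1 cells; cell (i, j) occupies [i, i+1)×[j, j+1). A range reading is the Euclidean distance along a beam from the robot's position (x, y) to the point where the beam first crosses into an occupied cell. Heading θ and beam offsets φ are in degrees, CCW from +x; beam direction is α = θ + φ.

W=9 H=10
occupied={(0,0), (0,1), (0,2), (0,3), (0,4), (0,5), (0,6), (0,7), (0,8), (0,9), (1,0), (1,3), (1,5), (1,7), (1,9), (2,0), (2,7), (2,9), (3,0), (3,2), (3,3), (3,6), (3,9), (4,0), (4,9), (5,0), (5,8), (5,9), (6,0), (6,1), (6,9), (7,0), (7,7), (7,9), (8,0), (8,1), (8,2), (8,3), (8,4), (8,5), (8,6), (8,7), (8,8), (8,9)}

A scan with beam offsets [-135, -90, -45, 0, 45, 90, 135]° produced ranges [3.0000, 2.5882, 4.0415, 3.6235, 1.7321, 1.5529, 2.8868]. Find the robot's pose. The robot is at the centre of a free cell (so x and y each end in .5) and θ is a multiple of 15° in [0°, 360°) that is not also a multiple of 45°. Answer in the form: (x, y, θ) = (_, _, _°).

(x, y, θ) = (6.5, 4.5, 285°)

The pose lattice has 46·16 = 736 candidates. Test each by forward raycasting.
  (3.5, 1.5, 240°): beam 1 = 0.5176 ≠ 3.0000 ✗
  (7.5, 2.5, 15°): beam 1 = 1.0000 ≠ 3.0000 ✗
  (5.5, 6.5, 255°): beam 1 = 2.8868 ≠ 3.0000 ✗
  (7.5, 8.5, 240°): beam 1 = 0.5176 ≠ 3.0000 ✗
  …
  (6.5, 4.5, 285°): r_1=3.0000, r_2=2.5882, r_3=4.0415, r_4=3.6235, r_5=1.7321, r_6=1.5529, r_7=2.8868 — all match ✓
No second candidate reproduces the full scan.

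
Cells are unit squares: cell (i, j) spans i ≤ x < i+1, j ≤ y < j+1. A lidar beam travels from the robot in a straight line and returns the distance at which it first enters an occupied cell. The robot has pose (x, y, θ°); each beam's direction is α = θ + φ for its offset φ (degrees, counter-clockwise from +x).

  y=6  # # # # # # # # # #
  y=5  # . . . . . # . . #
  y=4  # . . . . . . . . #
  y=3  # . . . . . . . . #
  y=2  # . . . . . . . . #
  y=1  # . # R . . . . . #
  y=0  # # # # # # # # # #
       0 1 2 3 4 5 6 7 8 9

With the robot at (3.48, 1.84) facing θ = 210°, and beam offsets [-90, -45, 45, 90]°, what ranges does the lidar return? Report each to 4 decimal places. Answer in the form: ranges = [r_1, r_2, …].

ranges = [4.8036, 0.4969, 0.8696, 0.9699]

beam 1: φ=-90°, α=120°
  cosα=-0.5000 sinα=0.8660 | (3,1) | tMaxX 0.9600 tMaxY 0.1848 | tΔX 2.0000 tΔY 1.1547
    t=0.1848 [y] (3,2)
    t=0.9600 [x] (2,2)
    t=1.3395 [y] (2,3)
    t=2.4942 [y] (2,4)
    t=2.9600 [x] (1,4)
    t=3.6489 [y] (1,5)
    t=4.8036 [y] (1,6) — stop
  → r_1 = 4.8036
beam 2: φ=-45°, α=165°
  cosα=-0.9659 sinα=0.2588 | (3,1) | tMaxX 0.4969 tMaxY 0.6182 | tΔX 1.0353 tΔY 3.8637
    t=0.4969 [x] (2,1) — stop
  → r_2 = 0.4969
beam 3: φ=45°, α=255°
  cosα=-0.2588 sinα=-0.9659 | (3,1) | tMaxX 1.8546 tMaxY 0.8696 | tΔX 3.8637 tΔY 1.0353
    t=0.8696 [y] (3,0) — stop
  → r_3 = 0.8696
beam 4: φ=90°, α=300°
  cosα=0.5000 sinα=-0.8660 | (3,1) | tMaxX 1.0400 tMaxY 0.9699 | tΔX 2.0000 tΔY 1.1547
    t=0.9699 [y] (3,0) — stop
  → r_4 = 0.9699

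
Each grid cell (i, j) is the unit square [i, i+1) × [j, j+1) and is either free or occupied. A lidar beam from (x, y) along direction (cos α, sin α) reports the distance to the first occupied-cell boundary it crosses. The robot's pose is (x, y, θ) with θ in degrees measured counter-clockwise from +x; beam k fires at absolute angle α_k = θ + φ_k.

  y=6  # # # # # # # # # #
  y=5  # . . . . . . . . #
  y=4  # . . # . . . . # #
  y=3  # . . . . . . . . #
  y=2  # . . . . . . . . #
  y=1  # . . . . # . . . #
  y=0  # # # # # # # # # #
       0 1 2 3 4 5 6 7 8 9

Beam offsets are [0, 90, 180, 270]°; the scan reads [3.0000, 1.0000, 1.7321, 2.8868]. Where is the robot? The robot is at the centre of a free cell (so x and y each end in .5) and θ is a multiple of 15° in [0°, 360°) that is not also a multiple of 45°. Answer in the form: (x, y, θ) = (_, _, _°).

The pose lattice has 37·16 = 592 candidates. Test each by forward raycasting.
  (6.5, 4.5, 60°): beam 1 = 1.7321 ≠ 3.0000 ✗
  (7.5, 5.5, 105°): beam 1 = 0.5176 ≠ 3.0000 ✗
  (5.5, 4.5, 240°): beam 1 = 4.0415 ≠ 3.0000 ✗
  (6.5, 4.5, 345°): beam 1 = 1.5529 ≠ 3.0000 ✗
  …
  (2.5, 3.5, 330°): r_1=3.0000, r_2=1.0000, r_3=1.7321, r_4=2.8868 — all match ✓
No second candidate reproduces the full scan.

(x, y, θ) = (2.5, 3.5, 330°)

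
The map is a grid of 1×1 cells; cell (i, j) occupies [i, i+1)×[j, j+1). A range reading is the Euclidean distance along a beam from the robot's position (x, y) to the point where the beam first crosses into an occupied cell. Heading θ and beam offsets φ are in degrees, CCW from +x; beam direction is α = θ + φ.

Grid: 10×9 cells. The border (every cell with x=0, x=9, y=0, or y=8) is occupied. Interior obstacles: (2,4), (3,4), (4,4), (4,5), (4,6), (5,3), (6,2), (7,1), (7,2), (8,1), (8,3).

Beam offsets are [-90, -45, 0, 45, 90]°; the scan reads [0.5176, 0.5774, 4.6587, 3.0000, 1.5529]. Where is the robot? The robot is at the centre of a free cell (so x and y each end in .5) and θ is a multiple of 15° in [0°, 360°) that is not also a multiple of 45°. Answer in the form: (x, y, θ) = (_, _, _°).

The pose lattice has 45·16 = 720 candidates. Test each by forward raycasting.
  (1.5, 3.5, 285°): beam 2 = 1.0000 ≠ 0.5774 ✗
  (6.5, 5.5, 60°): beam 1 = 2.8868 ≠ 0.5176 ✗
  (1.5, 5.5, 330°): beam 1 = 1.0000 ≠ 0.5176 ✗
  …
  (5.5, 2.5, 165°): r_1=0.5176, r_2=0.5774, r_3=4.6587, r_4=3.0000, r_5=1.5529 — all match ✓
No second candidate reproduces the full scan.

(x, y, θ) = (5.5, 2.5, 165°)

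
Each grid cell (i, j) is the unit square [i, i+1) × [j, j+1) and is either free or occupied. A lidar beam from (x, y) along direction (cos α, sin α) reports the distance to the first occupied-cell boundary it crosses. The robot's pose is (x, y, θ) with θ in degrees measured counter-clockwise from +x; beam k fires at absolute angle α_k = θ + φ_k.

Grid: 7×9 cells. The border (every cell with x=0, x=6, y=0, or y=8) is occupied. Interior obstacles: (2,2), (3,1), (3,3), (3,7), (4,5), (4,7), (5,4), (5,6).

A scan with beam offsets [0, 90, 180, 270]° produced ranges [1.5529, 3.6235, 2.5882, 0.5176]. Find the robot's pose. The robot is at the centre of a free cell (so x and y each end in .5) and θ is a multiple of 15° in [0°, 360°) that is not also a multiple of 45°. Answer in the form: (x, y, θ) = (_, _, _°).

(x, y, θ) = (3.5, 4.5, 15°)

The pose lattice has 27·16 = 432 candidates. Test each by forward raycasting.
  (4.5, 2.5, 255°): beam 2 = 1.5529 ≠ 3.6235 ✗
  (4.5, 6.5, 345°): beam 1 = 0.5176 ≠ 1.5529 ✗
  (2.5, 4.5, 15°): beam 1 = 1.9319 ≠ 1.5529 ✗
  (1.5, 4.5, 75°): beam 1 = 3.6235 ≠ 1.5529 ✗
  (5.5, 1.5, 150°): beam 1 = 2.8868 ≠ 1.5529 ✗
  …
  (3.5, 4.5, 15°): r_1=1.5529, r_2=3.6235, r_3=2.5882, r_4=0.5176 — all match ✓
Only this pose fits every beam.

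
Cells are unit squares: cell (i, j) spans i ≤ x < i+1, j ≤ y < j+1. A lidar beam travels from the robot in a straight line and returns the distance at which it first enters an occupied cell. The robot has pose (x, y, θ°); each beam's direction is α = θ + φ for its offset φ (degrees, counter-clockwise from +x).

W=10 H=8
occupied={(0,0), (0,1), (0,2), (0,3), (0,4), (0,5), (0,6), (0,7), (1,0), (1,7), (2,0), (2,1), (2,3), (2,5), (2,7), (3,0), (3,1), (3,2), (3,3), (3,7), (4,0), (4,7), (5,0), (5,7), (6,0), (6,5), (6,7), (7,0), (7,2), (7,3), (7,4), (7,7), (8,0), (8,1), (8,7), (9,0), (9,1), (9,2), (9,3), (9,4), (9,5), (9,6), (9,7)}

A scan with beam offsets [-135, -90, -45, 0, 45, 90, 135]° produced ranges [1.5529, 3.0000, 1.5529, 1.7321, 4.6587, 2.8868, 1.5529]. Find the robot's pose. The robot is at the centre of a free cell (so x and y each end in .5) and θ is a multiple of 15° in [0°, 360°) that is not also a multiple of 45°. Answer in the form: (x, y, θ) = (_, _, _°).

Enumerate (i+0.5, j+0.5, θ) over the 37 free cells and 16 admissible headings. For each, cast all 7 beams and compare to the given ranges.
  (7.5, 5.5, 300°): beam 1 = 0.5176 ≠ 1.5529 ✗
  (4.5, 6.5, 15°): beam 1 = 2.8868 ≠ 1.5529 ✗
  (2.5, 6.5, 330°): beam 2 = 0.5774 ≠ 3.0000 ✗
  (2.5, 2.5, 30°): beam 1 = 0.5176 ≠ 1.5529 ✗
  …
  (4.5, 5.5, 240°): r_1=1.5529, r_2=3.0000, r_3=1.5529, r_4=1.7321, r_5=4.6587, r_6=2.8868, r_7=1.5529 — all match ✓
No second candidate reproduces the full scan.

(x, y, θ) = (4.5, 5.5, 240°)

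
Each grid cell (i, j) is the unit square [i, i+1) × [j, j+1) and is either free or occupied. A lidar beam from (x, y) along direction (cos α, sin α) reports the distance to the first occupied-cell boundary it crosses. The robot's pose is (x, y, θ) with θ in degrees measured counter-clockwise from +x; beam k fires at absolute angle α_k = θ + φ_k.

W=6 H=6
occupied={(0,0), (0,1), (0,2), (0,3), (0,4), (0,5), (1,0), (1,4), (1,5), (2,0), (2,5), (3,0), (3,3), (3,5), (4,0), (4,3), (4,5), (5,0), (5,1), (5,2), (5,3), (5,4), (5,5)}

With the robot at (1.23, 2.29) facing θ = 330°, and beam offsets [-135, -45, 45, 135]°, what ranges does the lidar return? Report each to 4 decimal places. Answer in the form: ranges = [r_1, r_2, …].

ranges = [0.2381, 1.3355, 2.7432, 0.8887]

beam 1: φ=-135°, α=195°
  dir = (cos 195°, sin 195°) = (-0.9659, -0.2588); from cell (1,2)
  next x-line at t=0.2381, next y-line at t=1.1205; Δt_x=1.0353, Δt_y=3.8637
    x: enter (0,2) at t=0.2381 ← occupied
  → r_1 = 0.2381
beam 2: φ=-45°, α=285°
  dir = (cos 285°, sin 285°) = (0.2588, -0.9659); from cell (1,2)
  next x-line at t=2.9751, next y-line at t=0.3002; Δt_x=3.8637, Δt_y=1.0353
    y: enter (1,1) at t=0.3002
    y: enter (1,0) at t=1.3355 ← occupied
  → r_2 = 1.3355
beam 3: φ=45°, α=15°
  dir = (cos 15°, sin 15°) = (0.9659, 0.2588); from cell (1,2)
  next x-line at t=0.7972, next y-line at t=2.7432; Δt_x=1.0353, Δt_y=3.8637
    x: enter (2,2) at t=0.7972
    x: enter (3,2) at t=1.8324
    y: enter (3,3) at t=2.7432 ← occupied
  → r_3 = 2.7432
beam 4: φ=135°, α=105°
  dir = (cos 105°, sin 105°) = (-0.2588, 0.9659); from cell (1,2)
  next x-line at t=0.8887, next y-line at t=0.7350; Δt_x=3.8637, Δt_y=1.0353
    y: enter (1,3) at t=0.7350
    x: enter (0,3) at t=0.8887 ← occupied
  → r_4 = 0.8887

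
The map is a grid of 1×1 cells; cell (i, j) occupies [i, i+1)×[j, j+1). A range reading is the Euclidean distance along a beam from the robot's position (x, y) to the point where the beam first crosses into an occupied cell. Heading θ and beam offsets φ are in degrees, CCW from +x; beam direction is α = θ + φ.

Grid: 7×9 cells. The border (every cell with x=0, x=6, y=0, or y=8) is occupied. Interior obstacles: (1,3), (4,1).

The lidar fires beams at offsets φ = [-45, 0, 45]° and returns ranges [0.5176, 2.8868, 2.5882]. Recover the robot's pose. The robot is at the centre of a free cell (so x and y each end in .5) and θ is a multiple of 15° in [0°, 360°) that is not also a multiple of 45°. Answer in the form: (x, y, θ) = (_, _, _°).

(x, y, θ) = (2.5, 3.5, 240°)

Candidates: 33 free-cell centres × 16 headings = 528 poses. Raycast each; keep the one whose scan matches to 4 dp.
  (2.5, 1.5, 255°): beam 1 = 1.0000 ≠ 0.5176 ✗
  (5.5, 7.5, 240°): beam 1 = 4.6587 ≠ 0.5176 ✗
  (3.5, 2.5, 210°): beam 1 = 1.9319 ≠ 0.5176 ✗
  …
  (2.5, 3.5, 240°): r_1=0.5176, r_2=2.8868, r_3=2.5882 — all match ✓
Unique over the lattice → pose = (2.5, 3.5, 240°).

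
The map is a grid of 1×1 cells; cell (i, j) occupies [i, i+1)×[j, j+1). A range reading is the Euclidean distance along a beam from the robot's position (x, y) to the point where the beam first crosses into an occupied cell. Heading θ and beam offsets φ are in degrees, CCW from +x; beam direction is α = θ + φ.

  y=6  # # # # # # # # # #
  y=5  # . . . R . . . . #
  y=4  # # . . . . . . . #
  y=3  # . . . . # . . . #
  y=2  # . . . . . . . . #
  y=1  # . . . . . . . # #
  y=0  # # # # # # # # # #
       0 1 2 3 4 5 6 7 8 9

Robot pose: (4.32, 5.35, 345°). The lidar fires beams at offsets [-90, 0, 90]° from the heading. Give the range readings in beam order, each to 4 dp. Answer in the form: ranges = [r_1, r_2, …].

beam 1: φ=-90°, α=255°
  d=(-0.2588,-0.9659)  start (4,5)  tX=1.2364 tY=0.3623  stride 1/|dx|=3.8637 1/|dy|=1.0353
    cross y-line → (4,4), t=0.3623
    cross x-line → (3,4), t=1.2364
    cross y-line → (3,3), t=1.3976
    cross y-line → (3,2), t=2.4329
    cross y-line → (3,1), t=3.4682
    cross y-line → (3,0), t=4.5035 (wall)
  → r_1 = 4.5035
beam 2: φ=0°, α=345°
  d=(0.9659,-0.2588)  start (4,5)  tX=0.7040 tY=1.3523  stride 1/|dx|=1.0353 1/|dy|=3.8637
    cross x-line → (5,5), t=0.7040
    cross y-line → (5,4), t=1.3523
    cross x-line → (6,4), t=1.7393
    cross x-line → (7,4), t=2.7745
    cross x-line → (8,4), t=3.8098
    cross x-line → (9,4), t=4.8451 (wall)
  → r_2 = 4.8451
beam 3: φ=90°, α=75°
  d=(0.2588,0.9659)  start (4,5)  tX=2.6273 tY=0.6729  stride 1/|dx|=3.8637 1/|dy|=1.0353
    cross y-line → (4,6), t=0.6729 (wall)
  → r_3 = 0.6729

ranges = [4.5035, 4.8451, 0.6729]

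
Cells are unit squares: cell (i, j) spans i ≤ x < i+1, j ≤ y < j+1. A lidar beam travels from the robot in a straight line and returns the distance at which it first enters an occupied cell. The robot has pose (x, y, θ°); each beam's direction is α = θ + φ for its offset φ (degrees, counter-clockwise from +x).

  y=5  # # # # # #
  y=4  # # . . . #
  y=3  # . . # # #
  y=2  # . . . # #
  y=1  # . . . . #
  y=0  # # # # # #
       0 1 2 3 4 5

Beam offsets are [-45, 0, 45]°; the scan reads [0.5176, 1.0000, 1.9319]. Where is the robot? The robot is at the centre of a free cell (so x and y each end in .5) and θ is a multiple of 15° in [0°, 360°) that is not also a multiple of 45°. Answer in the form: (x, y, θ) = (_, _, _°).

(x, y, θ) = (2.5, 1.5, 330°)

Candidates: 12 free-cell centres × 16 headings = 192 poses. Raycast each; keep the one whose scan matches to 4 dp.
  (1.5, 1.5, 285°): beam 1 = 0.5774 ≠ 0.5176 ✗
  (3.5, 2.5, 300°): beam 1 = 1.5529 ≠ 0.5176 ✗
  (2.5, 3.5, 240°): beam 1 = 1.5529 ≠ 0.5176 ✗
  (3.5, 1.5, 60°): beam 1 = 1.5529 ≠ 0.5176 ✗
  …
  (2.5, 1.5, 330°): r_1=0.5176, r_2=1.0000, r_3=1.9319 — all match ✓
No second candidate reproduces the full scan.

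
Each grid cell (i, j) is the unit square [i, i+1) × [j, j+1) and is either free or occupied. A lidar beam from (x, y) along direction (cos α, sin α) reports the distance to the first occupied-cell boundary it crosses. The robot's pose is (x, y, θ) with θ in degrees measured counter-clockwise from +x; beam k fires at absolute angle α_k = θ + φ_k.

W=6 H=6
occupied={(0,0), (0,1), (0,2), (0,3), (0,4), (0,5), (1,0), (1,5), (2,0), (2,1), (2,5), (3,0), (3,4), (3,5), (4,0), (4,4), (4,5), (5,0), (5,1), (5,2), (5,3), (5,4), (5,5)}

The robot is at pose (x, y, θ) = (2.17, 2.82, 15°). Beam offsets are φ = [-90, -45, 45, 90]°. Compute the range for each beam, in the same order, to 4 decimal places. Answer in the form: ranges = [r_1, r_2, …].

ranges = [0.8489, 3.2678, 1.6600, 2.2569]

beam 1: φ=-90°, α=285°
  cosα=0.2588 sinα=-0.9659 | (2,2) | tMaxX 3.2069 tMaxY 0.8489 | tΔX 3.8637 tΔY 1.0353
    t=0.8489 [y] (2,1) — stop
  → r_1 = 0.8489
beam 2: φ=-45°, α=330°
  cosα=0.8660 sinα=-0.5000 | (2,2) | tMaxX 0.9584 tMaxY 1.6400 | tΔX 1.1547 tΔY 2.0000
    t=0.9584 [x] (3,2)
    t=1.6400 [y] (3,1)
    t=2.1131 [x] (4,1)
    t=3.2678 [x] (5,1) — stop
  → r_2 = 3.2678
beam 3: φ=45°, α=60°
  cosα=0.5000 sinα=0.8660 | (2,2) | tMaxX 1.6600 tMaxY 0.2078 | tΔX 2.0000 tΔY 1.1547
    t=0.2078 [y] (2,3)
    t=1.3625 [y] (2,4)
    t=1.6600 [x] (3,4) — stop
  → r_3 = 1.6600
beam 4: φ=90°, α=105°
  cosα=-0.2588 sinα=0.9659 | (2,2) | tMaxX 0.6568 tMaxY 0.1863 | tΔX 3.8637 tΔY 1.0353
    t=0.1863 [y] (2,3)
    t=0.6568 [x] (1,3)
    t=1.2216 [y] (1,4)
    t=2.2569 [y] (1,5) — stop
  → r_4 = 2.2569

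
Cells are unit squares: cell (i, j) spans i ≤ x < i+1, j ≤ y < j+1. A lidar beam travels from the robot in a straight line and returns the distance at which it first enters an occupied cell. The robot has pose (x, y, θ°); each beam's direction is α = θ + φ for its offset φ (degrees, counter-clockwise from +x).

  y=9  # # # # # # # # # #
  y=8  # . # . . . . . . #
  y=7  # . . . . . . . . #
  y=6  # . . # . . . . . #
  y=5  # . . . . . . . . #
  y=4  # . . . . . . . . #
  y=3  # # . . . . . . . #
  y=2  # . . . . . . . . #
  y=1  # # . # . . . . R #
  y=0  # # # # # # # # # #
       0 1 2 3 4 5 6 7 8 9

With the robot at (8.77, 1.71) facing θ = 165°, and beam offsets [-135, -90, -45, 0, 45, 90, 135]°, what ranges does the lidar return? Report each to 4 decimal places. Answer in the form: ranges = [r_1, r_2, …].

beam 1: φ=-135°, α=30°
  d=(0.8660,0.5000)  start (8,1)  tX=0.2656 tY=0.5800  stride 1/|dx|=1.1547 1/|dy|=2.0000
    cross x-line → (9,1), t=0.2656 (wall)
  → r_1 = 0.2656
beam 2: φ=-90°, α=75°
  d=(0.2588,0.9659)  start (8,1)  tX=0.8887 tY=0.3002  stride 1/|dx|=3.8637 1/|dy|=1.0353
    cross y-line → (8,2), t=0.3002
    cross x-line → (9,2), t=0.8887 (wall)
  → r_2 = 0.8887
beam 3: φ=-45°, α=120°
  d=(-0.5000,0.8660)  start (8,1)  tX=1.5400 tY=0.3349  stride 1/|dx|=2.0000 1/|dy|=1.1547
    cross y-line → (8,2), t=0.3349
    cross y-line → (8,3), t=1.4896
    cross x-line → (7,3), t=1.5400
    cross y-line → (7,4), t=2.6443
    cross x-line → (6,4), t=3.5400
    cross y-line → (6,5), t=3.7990
    cross y-line → (6,6), t=4.9537
    cross x-line → (5,6), t=5.5400
    cross y-line → (5,7), t=6.1084
    cross y-line → (5,8), t=7.2631
    cross x-line → (4,8), t=7.5400
    cross y-line → (4,9), t=8.4178 (wall)
  → r_3 = 8.4178
beam 4: φ=0°, α=165°
  d=(-0.9659,0.2588)  start (8,1)  tX=0.7972 tY=1.1205  stride 1/|dx|=1.0353 1/|dy|=3.8637
    cross x-line → (7,1), t=0.7972
    cross y-line → (7,2), t=1.1205
    cross x-line → (6,2), t=1.8324
    cross x-line → (5,2), t=2.8677
    cross x-line → (4,2), t=3.9030
    cross x-line → (3,2), t=4.9383
    cross y-line → (3,3), t=4.9842
    cross x-line → (2,3), t=5.9735
    cross x-line → (1,3), t=7.0088 (wall)
  → r_4 = 7.0088
beam 5: φ=45°, α=210°
  d=(-0.8660,-0.5000)  start (8,1)  tX=0.8891 tY=1.4200  stride 1/|dx|=1.1547 1/|dy|=2.0000
    cross x-line → (7,1), t=0.8891
    cross y-line → (7,0), t=1.4200 (wall)
  → r_5 = 1.4200
beam 6: φ=90°, α=255°
  d=(-0.2588,-0.9659)  start (8,1)  tX=2.9751 tY=0.7350  stride 1/|dx|=3.8637 1/|dy|=1.0353
    cross y-line → (8,0), t=0.7350 (wall)
  → r_6 = 0.7350
beam 7: φ=135°, α=300°
  d=(0.5000,-0.8660)  start (8,1)  tX=0.4600 tY=0.8198  stride 1/|dx|=2.0000 1/|dy|=1.1547
    cross x-line → (9,1), t=0.4600 (wall)
  → r_7 = 0.4600

ranges = [0.2656, 0.8887, 8.4178, 7.0088, 1.4200, 0.7350, 0.4600]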